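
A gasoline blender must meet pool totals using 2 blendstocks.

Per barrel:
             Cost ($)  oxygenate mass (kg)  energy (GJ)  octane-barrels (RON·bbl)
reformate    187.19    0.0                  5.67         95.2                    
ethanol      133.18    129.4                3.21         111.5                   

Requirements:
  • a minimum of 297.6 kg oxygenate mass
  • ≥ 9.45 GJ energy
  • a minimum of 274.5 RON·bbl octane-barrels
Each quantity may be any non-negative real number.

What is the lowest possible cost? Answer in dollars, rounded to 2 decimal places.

This is a linear program. Let x1 = barrels of reformate, x2 = barrels of ethanol.
min 187.19x1 + 133.18x2 s.t.:
  129.4x2 ≥ 297.6   (oxygenate mass)
  5.67x1 + 3.21x2 ≥ 9.45   (energy)
  95.2x1 + 111.5x2 ≥ 274.5   (octane-barrels)
  x1, x2 ≥ 0.
Both inputs are positive at the optimum. The oxygenate mass and energy requirements are met with equality.
Optimal quantities: reformate = 0.364638 barrels, ethanol = 2.29985 barrels.
Total cost: 187.19·0.364638 + 133.18·2.29985 = 374.5506.

$374.55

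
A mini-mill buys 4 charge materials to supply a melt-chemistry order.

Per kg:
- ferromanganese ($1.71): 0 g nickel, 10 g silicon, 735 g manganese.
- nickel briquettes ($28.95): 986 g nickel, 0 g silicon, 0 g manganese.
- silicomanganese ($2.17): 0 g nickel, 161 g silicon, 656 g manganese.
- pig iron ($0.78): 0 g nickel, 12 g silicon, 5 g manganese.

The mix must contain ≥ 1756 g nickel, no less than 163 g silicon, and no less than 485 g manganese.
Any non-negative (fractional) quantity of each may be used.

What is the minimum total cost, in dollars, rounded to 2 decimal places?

Let x1 = kg of ferromanganese, x2 = kg of nickel briquettes, x3 = kg of silicomanganese, x4 = kg of pig iron.
Minimize 1.71x1 + 28.95x2 + 2.17x3 + 0.78x4 s.t.:
  986x2 ≥ 1756   (nickel)
  10x1 + 161x3 + 12x4 ≥ 163   (silicon)
  735x1 + 656x3 + 5x4 ≥ 485   (manganese)
  x1, x2, x3, x4 ≥ 0.
At the optimum only nickel briquettes, silicomanganese are positive (ferromanganese, pig iron = 0). Binding constraints: nickel and silicon.
Solving gives x2 = 1.7809, x3 = 1.0124.
Hence cost = 28.95·1.7809 + 2.17·1.0124 = $53.7540.

$53.75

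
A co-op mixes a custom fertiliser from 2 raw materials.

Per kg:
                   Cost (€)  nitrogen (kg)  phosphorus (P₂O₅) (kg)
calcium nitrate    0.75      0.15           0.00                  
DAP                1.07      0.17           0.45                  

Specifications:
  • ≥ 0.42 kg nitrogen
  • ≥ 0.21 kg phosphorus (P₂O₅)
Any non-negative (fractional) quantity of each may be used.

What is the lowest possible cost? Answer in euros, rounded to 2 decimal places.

€2.20

This is a linear program. Let x1 = kg of calcium nitrate, x2 = kg of DAP.
Minimise 0.75x1 + 1.07x2 with:
  0.15x1 + 0.17x2 ≥ 0.42   (nitrogen)
  0.45x2 ≥ 0.21   (phosphorus (P₂O₅))
  x1, x2 ≥ 0.
Both inputs are positive at the optimum. There the nitrogen and phosphorus (P₂O₅) constraints are tight.
Optimal quantities: calcium nitrate = 2.271 kg, DAP = 0.4667 kg.
Hence cost = 0.75·2.271 + 1.07·0.4667 = €2.2026.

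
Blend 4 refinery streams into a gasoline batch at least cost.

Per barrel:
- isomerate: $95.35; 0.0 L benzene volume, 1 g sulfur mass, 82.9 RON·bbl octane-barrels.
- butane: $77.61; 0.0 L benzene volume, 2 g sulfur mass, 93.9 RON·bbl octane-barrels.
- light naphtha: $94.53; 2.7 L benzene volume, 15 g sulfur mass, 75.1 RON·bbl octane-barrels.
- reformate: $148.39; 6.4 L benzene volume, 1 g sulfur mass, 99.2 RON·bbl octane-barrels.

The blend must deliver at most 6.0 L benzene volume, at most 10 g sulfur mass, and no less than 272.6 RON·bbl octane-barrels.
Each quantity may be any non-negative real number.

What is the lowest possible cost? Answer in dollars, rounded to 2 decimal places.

Treat it as an LP. Let x1 = barrels of isomerate, x2 = barrels of butane, x3 = barrels of light naphtha, x4 = barrels of reformate.
min 95.35x1 + 77.61x2 + 94.53x3 + 148.39x4 s.t.:
  2.7x3 + 6.4x4 ≤ 6   (benzene volume)
  1x1 + 2x2 + 15x3 + 1x4 ≤ 10   (sulfur mass)
  82.9x1 + 93.9x2 + 75.1x3 + 99.2x4 ≥ 272.6   (octane-barrels)
  x1, x2, x3, x4 ≥ 0.
At the optimum only butane is positive (isomerate, light naphtha, reformate = 0). Binding constraint: octane-barrels.
Optimal quantities: butane = 2.9031 barrels.
Total cost: 77.61·2.9031 = 225.3096.

$225.31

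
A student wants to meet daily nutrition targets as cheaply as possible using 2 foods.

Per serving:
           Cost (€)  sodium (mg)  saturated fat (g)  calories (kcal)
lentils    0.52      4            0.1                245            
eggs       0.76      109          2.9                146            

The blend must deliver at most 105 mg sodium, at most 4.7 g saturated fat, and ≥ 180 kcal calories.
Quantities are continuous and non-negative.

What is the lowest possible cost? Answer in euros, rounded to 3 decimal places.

Let x1 = servings of lentils, x2 = servings of eggs.
min 0.52x1 + 0.76x2 s.t.:
  4x1 + 109x2 ≤ 105   (sodium)
  0.1x1 + 2.9x2 ≤ 4.7   (saturated fat)
  245x1 + 146x2 ≥ 180   (calories)
  x1, x2 ≥ 0.
The minimum-cost mix takes nothing from eggs — only lentils. The calories requirement is met with equality.
That vertex is x1 = 0.7347.
Total cost: 0.52·0.7347 = 0.38204.

€0.382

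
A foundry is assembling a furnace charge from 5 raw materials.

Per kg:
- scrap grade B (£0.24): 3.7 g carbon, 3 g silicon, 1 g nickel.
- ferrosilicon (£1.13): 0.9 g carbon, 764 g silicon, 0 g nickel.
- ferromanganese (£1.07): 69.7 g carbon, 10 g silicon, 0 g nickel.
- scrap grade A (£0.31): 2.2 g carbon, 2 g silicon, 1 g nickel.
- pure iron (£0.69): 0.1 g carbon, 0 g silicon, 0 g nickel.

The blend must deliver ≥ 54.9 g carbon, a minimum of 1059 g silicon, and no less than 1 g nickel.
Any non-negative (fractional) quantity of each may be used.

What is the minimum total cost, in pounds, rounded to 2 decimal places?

Treat it as an LP. Let x1 = kg of scrap grade B, x2 = kg of ferrosilicon, x3 = kg of ferromanganese, x4 = kg of scrap grade A, x5 = kg of pure iron.
min 0.24x1 + 1.13x2 + 1.07x3 + 0.31x4 + 0.69x5 subject to:
  3.7x1 + 0.9x2 + 69.7x3 + 2.2x4 + 0.1x5 ≥ 54.9   (carbon)
  3x1 + 764x2 + 10x3 + 2x4 ≥ 1059   (silicon)
  1x1 + 1x4 ≥ 1   (nickel)
  x1, x2, x3, x4, x5 ≥ 0.
The cheapest feasible vertex uses only scrap grade B, ferrosilicon, ferromanganese; scrap grade A, pure iron are not used. There the carbon, silicon, nickel constraints are tight.
Optimal quantities: scrap grade B = 1 kg, ferrosilicon = 1.373 kg, ferromanganese = 0.7169 kg.
Cost = 0.24·1 + 1.13·1.373 + 1.07·0.7169 = 2.5586.

£2.56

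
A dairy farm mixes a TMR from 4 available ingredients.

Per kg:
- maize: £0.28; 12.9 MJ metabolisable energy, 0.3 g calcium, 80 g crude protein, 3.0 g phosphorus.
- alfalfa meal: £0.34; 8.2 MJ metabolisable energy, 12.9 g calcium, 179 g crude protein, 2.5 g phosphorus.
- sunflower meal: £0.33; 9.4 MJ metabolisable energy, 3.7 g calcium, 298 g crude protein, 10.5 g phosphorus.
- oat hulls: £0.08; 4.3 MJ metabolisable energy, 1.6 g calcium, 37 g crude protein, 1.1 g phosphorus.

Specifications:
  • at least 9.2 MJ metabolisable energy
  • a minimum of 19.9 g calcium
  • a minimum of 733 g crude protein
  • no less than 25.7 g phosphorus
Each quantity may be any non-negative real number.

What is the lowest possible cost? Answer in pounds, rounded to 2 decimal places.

This is a linear program. Let x1 = kg of maize, x2 = kg of alfalfa meal, x3 = kg of sunflower meal, x4 = kg of oat hulls.
Minimise 0.28x1 + 0.34x2 + 0.33x3 + 0.08x4 with:
  12.9x1 + 8.2x2 + 9.4x3 + 4.3x4 ≥ 9.2   (metabolisable energy)
  0.3x1 + 12.9x2 + 3.7x3 + 1.6x4 ≥ 19.9   (calcium)
  80x1 + 179x2 + 298x3 + 37x4 ≥ 733   (crude protein)
  3x1 + 2.5x2 + 10.5x3 + 1.1x4 ≥ 25.7   (phosphorus)
  x1, x2, x3, x4 ≥ 0.
The cheapest feasible vertex uses only alfalfa meal, sunflower meal; maize, oat hulls are not used. Binding constraints: calcium and phosphorus.
That vertex is x2 = 0.9022, x3 = 2.233.
Total cost: 0.34·0.9022 + 0.33·2.233 = 1.0436.

£1.04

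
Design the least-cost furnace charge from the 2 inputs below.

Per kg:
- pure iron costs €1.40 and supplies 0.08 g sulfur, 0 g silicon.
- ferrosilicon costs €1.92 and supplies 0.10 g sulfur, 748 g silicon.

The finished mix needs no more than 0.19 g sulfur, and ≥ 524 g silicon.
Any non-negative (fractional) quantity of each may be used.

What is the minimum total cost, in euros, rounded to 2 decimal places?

Let x1 = kg of pure iron, x2 = kg of ferrosilicon.
Minimize 1.4x1 + 1.92x2 subject to:
  0.08x1 + 0.1x2 ≤ 0.19   (sulfur)
  748x2 ≥ 524   (silicon)
  x1, x2 ≥ 0.
The cheapest feasible vertex uses only ferrosilicon; pure iron is not used. Binding constraint: silicon.
Optimal quantities: ferrosilicon = 0.70053 kg.
Objective = 1.92·0.70053 = 1.34502.

€1.35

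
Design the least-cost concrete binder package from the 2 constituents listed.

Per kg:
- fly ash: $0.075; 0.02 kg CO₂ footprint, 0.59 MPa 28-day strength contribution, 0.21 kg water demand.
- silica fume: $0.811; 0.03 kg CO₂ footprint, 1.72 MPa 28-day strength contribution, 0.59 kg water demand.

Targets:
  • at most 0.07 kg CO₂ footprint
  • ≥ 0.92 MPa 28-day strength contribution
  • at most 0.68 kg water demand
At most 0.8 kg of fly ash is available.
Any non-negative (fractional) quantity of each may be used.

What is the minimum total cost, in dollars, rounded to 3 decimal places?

Let x1 = kg of fly ash, x2 = kg of silica fume.
min 0.075x1 + 0.811x2 subject to:
  0.02x1 + 0.03x2 ≤ 0.07   (CO₂ footprint)
  0.59x1 + 1.72x2 ≥ 0.92   (28-day strength contribution)
  0.21x1 + 0.59x2 ≤ 0.68   (water demand)
  x1 ≤ 0.8
  x1, x2 ≥ 0.
Both inputs are positive at the optimum. There the 28-day strength contribution and the fly ash cap constraints are tight.
That vertex is x1 = 0.8, x2 = 0.2605.
Cost = 0.075·0.8 + 0.811·0.2605 = 0.27127.

$0.271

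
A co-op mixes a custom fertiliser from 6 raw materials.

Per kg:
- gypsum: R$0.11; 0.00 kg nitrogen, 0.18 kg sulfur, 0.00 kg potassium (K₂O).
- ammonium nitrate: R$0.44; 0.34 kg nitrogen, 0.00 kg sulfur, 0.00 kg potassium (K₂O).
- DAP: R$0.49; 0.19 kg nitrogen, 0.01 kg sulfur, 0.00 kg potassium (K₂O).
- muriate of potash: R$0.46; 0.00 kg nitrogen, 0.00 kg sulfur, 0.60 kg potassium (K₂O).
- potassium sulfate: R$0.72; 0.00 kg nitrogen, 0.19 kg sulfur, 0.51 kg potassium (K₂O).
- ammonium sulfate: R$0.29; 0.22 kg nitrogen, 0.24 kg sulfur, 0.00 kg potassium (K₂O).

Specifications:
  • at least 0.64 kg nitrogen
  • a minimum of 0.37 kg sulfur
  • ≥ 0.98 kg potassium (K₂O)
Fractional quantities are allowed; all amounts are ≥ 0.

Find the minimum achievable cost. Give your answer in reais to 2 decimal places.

R$1.59

Set it up as a linear program. Let x1 = kg of gypsum, x2 = kg of ammonium nitrate, x3 = kg of DAP, x4 = kg of muriate of potash, x5 = kg of potassium sulfate, x6 = kg of ammonium sulfate.
Minimize 0.11x1 + 0.44x2 + 0.49x3 + 0.46x4 + 0.72x5 + 0.29x6 with:
  0.34x2 + 0.19x3 + 0.22x6 ≥ 0.64   (nitrogen)
  0.18x1 + 0.01x3 + 0.19x5 + 0.24x6 ≥ 0.37   (sulfur)
  0.6x4 + 0.51x5 ≥ 0.98   (potassium (K₂O))
  x1, x2, x3, x4, x5, x6 ≥ 0.
The cheapest feasible vertex uses only ammonium nitrate, muriate of potash, ammonium sulfate; gypsum, DAP, potassium sulfate are not used. There the nitrogen, sulfur, potassium (K₂O) constraints are tight.
So ammonium nitrate = 0.8848 kg, muriate of potash = 1.633 kg, ammonium sulfate = 1.542 kg.
Hence cost = 0.44·0.8848 + 0.46·1.633 + 0.29·1.542 = R$1.5877.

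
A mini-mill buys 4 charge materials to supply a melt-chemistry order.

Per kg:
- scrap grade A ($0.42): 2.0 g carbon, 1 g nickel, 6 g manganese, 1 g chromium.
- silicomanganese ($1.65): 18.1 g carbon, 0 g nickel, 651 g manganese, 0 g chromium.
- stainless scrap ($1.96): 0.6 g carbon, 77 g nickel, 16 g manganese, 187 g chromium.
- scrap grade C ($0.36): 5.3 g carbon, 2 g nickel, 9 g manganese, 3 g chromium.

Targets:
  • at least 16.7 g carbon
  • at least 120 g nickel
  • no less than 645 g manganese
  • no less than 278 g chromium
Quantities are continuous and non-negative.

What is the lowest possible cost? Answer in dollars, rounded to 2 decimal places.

$4.63

This is a linear program. Let x1 = kg of scrap grade A, x2 = kg of silicomanganese, x3 = kg of stainless scrap, x4 = kg of scrap grade C.
min 0.42x1 + 1.65x2 + 1.96x3 + 0.36x4 with:
  2x1 + 18.1x2 + 0.6x3 + 5.3x4 ≥ 16.7   (carbon)
  1x1 + 77x3 + 2x4 ≥ 120   (nickel)
  6x1 + 651x2 + 16x3 + 9x4 ≥ 645   (manganese)
  1x1 + 187x3 + 3x4 ≥ 278   (chromium)
  x1, x2, x3, x4 ≥ 0.
The optimal basis is {silicomanganese, stainless scrap}; scrap grade A, scrap grade C drop out. The nickel and manganese requirements are met with equality.
That vertex is x2 = 0.9525, x3 = 1.558.
Hence cost = 1.65·0.9525 + 1.96·1.558 = $4.6253.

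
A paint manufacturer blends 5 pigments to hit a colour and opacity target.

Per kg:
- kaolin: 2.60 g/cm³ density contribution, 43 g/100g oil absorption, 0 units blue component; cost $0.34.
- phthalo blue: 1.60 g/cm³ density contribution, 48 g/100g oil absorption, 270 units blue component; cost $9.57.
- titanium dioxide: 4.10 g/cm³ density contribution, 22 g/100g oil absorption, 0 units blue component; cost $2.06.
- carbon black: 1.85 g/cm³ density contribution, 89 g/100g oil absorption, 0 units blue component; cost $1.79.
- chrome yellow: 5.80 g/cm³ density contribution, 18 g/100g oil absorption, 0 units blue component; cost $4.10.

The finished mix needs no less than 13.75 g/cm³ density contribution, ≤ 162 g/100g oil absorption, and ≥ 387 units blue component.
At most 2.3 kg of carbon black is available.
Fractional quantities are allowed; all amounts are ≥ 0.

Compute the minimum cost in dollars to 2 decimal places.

$18.42

Set it up as a linear program. Let x1 = kg of kaolin, x2 = kg of phthalo blue, x3 = kg of titanium dioxide, x4 = kg of carbon black, x5 = kg of chrome yellow.
min 0.34x1 + 9.57x2 + 2.06x3 + 1.79x4 + 4.1x5 subject to:
  2.6x1 + 1.6x2 + 4.1x3 + 1.85x4 + 5.8x5 ≥ 13.75   (density contribution)
  43x1 + 48x2 + 22x3 + 89x4 + 18x5 ≤ 162   (oil absorption)
  270x2 ≥ 387   (blue component)
  x4 ≤ 2.3
  x1, x2, x3, x4, x5 ≥ 0.
The cheapest feasible vertex uses only kaolin, phthalo blue, titanium dioxide; carbon black, chrome yellow are not used. There the density contribution, oil absorption, blue component constraints are tight.
Optimal quantities: kaolin = 1.092 kg, phthalo blue = 1.433 kg, titanium dioxide = 2.102 kg.
Hence cost = 0.34·1.092 + 9.57·1.433 + 2.06·2.102 = $18.4152.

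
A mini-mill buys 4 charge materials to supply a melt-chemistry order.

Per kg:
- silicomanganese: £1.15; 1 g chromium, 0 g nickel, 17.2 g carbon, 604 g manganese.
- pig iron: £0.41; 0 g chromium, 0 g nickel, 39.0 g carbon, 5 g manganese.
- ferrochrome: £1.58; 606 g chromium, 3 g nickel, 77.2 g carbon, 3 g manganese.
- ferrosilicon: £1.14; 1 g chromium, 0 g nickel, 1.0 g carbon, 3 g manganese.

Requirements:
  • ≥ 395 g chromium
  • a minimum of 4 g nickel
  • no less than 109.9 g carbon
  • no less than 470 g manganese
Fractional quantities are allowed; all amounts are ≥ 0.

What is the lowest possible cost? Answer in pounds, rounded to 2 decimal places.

£2.99

Let x1 = kg of silicomanganese, x2 = kg of pig iron, x3 = kg of ferrochrome, x4 = kg of ferrosilicon.
Minimise 1.15x1 + 0.41x2 + 1.58x3 + 1.14x4 s.t.:
  1x1 + 606x3 + 1x4 ≥ 395   (chromium)
  3x3 ≥ 4   (nickel)
  17.2x1 + 39x2 + 77.2x3 + 1x4 ≥ 109.9   (carbon)
  604x1 + 5x2 + 3x3 + 3x4 ≥ 470   (manganese)
  x1, x2, x3, x4 ≥ 0.
The cheapest feasible vertex uses only silicomanganese, ferrochrome; pig iron, ferrosilicon are not used. The nickel and manganese requirements are met with equality.
So silicomanganese = 0.7715 kg, ferrochrome = 1.333 kg.
Hence cost = 1.15·0.7715 + 1.58·1.333 = £2.9934.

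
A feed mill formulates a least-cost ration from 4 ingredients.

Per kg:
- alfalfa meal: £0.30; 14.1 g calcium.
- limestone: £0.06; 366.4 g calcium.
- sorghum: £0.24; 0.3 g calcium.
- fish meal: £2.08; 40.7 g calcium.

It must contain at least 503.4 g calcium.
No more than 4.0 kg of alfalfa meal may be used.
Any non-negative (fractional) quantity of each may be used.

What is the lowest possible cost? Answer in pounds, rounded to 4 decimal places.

£0.0824

This is a linear program. Let x1 = kg of alfalfa meal, x2 = kg of limestone, x3 = kg of sorghum, x4 = kg of fish meal.
Minimise 0.3x1 + 0.06x2 + 0.24x3 + 2.08x4 with:
  14.1x1 + 366.4x2 + 0.3x3 + 40.7x4 ≥ 503.4   (calcium)
  x1 ≤ 4
  x1, x2, x3, x4 ≥ 0.
The optimal basis is {limestone}; alfalfa meal, sorghum, fish meal drop out. Binding constraint: calcium.
That vertex is x2 = 1.374.
Objective = 0.06·1.374 = 0.082440.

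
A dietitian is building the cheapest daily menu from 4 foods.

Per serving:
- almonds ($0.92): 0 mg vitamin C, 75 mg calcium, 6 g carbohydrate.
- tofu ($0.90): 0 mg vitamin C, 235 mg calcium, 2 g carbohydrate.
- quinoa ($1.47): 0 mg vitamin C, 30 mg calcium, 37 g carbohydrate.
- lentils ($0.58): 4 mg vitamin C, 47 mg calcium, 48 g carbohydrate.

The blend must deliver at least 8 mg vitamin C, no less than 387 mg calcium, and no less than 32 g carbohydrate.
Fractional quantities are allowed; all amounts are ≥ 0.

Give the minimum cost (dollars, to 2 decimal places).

Let x1 = servings of almonds, x2 = servings of tofu, x3 = servings of quinoa, x4 = servings of lentils.
Minimise 0.92x1 + 0.9x2 + 1.47x3 + 0.58x4 subject to:
  4x4 ≥ 8   (vitamin C)
  75x1 + 235x2 + 30x3 + 47x4 ≥ 387   (calcium)
  6x1 + 2x2 + 37x3 + 48x4 ≥ 32   (carbohydrate)
  x1, x2, x3, x4 ≥ 0.
The minimum-cost mix takes nothing from almonds, quinoa — only tofu, lentils. Binding constraints: vitamin C and calcium.
So tofu = 1.247 servings, lentils = 2 servings.
Hence cost = 0.9·1.247 + 0.58·2 = $2.2823.

$2.28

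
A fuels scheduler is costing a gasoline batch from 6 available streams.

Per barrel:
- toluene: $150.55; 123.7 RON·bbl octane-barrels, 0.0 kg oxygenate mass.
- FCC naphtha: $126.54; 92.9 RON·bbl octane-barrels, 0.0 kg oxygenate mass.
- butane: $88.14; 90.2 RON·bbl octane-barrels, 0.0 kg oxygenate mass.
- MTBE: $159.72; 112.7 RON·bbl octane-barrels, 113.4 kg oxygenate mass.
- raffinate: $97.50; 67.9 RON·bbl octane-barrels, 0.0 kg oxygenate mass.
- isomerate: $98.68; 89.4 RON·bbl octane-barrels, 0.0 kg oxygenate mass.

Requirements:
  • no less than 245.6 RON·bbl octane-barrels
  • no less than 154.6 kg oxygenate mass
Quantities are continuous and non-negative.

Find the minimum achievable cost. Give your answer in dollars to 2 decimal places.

$307.60

Set it up as a linear program. Let x1 = barrels of toluene, x2 = barrels of FCC naphtha, x3 = barrels of butane, x4 = barrels of MTBE, x5 = barrels of raffinate, x6 = barrels of isomerate.
Minimize 150.55x1 + 126.54x2 + 88.14x3 + 159.72x4 + 97.5x5 + 98.68x6 s.t.:
  123.7x1 + 92.9x2 + 90.2x3 + 112.7x4 + 67.9x5 + 89.4x6 ≥ 245.6   (octane-barrels)
  113.4x4 ≥ 154.6   (oxygenate mass)
  x1, x2, x3, x4, x5, x6 ≥ 0.
At the optimum only butane, MTBE are positive (toluene, FCC naphtha, raffinate, isomerate = 0). Binding constraints: octane-barrels and oxygenate mass.
Solving gives x3 = 1.0194, x4 = 1.3633.
Cost = 88.14·1.0194 + 159.72·1.3633 = 307.5962.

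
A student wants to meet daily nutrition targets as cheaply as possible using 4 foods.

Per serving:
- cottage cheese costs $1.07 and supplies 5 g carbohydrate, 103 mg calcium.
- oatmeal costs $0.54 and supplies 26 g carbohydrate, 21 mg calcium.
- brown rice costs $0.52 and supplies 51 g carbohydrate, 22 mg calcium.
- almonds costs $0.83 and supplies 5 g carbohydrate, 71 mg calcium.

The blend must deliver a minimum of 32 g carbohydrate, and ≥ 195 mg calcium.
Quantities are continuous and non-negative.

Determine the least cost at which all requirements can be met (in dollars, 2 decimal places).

Set it up as a linear program. Let x1 = servings of cottage cheese, x2 = servings of oatmeal, x3 = servings of brown rice, x4 = servings of almonds.
min 1.07x1 + 0.54x2 + 0.52x3 + 0.83x4 with:
  5x1 + 26x2 + 51x3 + 5x4 ≥ 32   (carbohydrate)
  103x1 + 21x2 + 22x3 + 71x4 ≥ 195   (calcium)
  x1, x2, x3, x4 ≥ 0.
At the optimum only cottage cheese, brown rice are positive (oatmeal, almonds = 0). Binding constraints: carbohydrate and calcium.
So cottage cheese = 1.797 servings, brown rice = 0.4513 servings.
Total cost: 1.07·1.797 + 0.52·0.4513 = 2.1575.

$2.16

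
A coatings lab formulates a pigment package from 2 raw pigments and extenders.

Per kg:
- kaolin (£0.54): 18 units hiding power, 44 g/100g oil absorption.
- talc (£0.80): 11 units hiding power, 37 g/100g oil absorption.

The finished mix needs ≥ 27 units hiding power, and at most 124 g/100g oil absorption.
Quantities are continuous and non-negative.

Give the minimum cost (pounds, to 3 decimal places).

Set it up as a linear program. Let x1 = kg of kaolin, x2 = kg of talc.
min 0.54x1 + 0.8x2 with:
  18x1 + 11x2 ≥ 27   (hiding power)
  44x1 + 37x2 ≤ 124   (oil absorption)
  x1, x2 ≥ 0.
The optimal basis is {kaolin}; talc drops out. The hiding power requirement is met with equality.
That vertex is x1 = 1.5.
Objective = 0.54·1.5 = 0.81000.

£0.810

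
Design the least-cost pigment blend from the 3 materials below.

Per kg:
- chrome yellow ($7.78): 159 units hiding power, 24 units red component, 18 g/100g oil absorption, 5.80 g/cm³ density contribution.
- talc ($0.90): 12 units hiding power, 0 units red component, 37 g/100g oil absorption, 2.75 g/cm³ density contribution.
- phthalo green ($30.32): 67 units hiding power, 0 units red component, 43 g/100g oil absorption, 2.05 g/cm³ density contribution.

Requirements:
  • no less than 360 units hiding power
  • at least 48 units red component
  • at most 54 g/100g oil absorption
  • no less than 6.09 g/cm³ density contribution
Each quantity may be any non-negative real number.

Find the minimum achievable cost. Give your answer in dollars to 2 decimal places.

$17.62

Set it up as a linear program. Let x1 = kg of chrome yellow, x2 = kg of talc, x3 = kg of phthalo green.
min 7.78x1 + 0.9x2 + 30.32x3 s.t.:
  159x1 + 12x2 + 67x3 ≥ 360   (hiding power)
  24x1 ≥ 48   (red component)
  18x1 + 37x2 + 43x3 ≤ 54   (oil absorption)
  5.8x1 + 2.75x2 + 2.05x3 ≥ 6.09   (density contribution)
  x1, x2, x3 ≥ 0.
The optimal basis is {chrome yellow}; talc, phthalo green drop out. Binding constraint: hiding power.
Optimal quantities: chrome yellow = 2.2642 kg.
Objective = 7.78·2.2642 = 17.6155.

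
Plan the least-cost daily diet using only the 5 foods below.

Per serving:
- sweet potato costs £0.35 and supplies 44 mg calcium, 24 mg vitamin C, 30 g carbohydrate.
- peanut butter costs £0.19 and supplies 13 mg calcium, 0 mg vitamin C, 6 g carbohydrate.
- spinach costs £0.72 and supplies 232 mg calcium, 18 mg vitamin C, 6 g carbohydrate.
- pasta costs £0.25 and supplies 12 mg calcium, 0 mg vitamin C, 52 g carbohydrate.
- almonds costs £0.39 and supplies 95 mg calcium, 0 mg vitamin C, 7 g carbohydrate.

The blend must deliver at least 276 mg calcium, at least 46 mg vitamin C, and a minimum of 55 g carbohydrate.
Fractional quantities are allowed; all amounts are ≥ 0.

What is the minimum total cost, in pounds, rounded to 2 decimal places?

Let x1 = servings of sweet potato, x2 = servings of peanut butter, x3 = servings of spinach, x4 = servings of pasta, x5 = servings of almonds.
Minimise 0.35x1 + 0.19x2 + 0.72x3 + 0.25x4 + 0.39x5 s.t.:
  44x1 + 13x2 + 232x3 + 12x4 + 95x5 ≥ 276   (calcium)
  24x1 + 18x3 ≥ 46   (vitamin C)
  30x1 + 6x2 + 6x3 + 52x4 + 7x5 ≥ 55   (carbohydrate)
  x1, x2, x3, x4, x5 ≥ 0.
The minimum-cost mix takes nothing from peanut butter, almonds — only sweet potato, spinach, pasta. Binding constraints: calcium, vitamin C, carbohydrate.
So sweet potato = 1.206 servings, spinach = 0.9479 servings, pasta = 0.2527 servings.
Total cost: 0.35·1.206 + 0.72·0.9479 + 0.25·0.2527 = 1.1678.

£1.17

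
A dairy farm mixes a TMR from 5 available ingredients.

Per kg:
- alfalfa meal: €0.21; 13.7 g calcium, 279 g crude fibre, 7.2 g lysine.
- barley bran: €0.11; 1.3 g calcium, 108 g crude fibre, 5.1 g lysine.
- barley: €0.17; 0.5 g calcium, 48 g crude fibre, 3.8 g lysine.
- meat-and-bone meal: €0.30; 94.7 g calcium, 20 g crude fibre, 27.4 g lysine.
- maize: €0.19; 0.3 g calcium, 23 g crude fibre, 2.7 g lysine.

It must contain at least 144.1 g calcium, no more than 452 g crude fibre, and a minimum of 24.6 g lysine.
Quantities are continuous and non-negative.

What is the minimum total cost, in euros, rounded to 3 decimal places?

€0.456

Let x1 = kg of alfalfa meal, x2 = kg of barley bran, x3 = kg of barley, x4 = kg of meat-and-bone meal, x5 = kg of maize.
Minimise 0.21x1 + 0.11x2 + 0.17x3 + 0.3x4 + 0.19x5 with:
  13.7x1 + 1.3x2 + 0.5x3 + 94.7x4 + 0.3x5 ≥ 144.1   (calcium)
  279x1 + 108x2 + 48x3 + 20x4 + 23x5 ≤ 452   (crude fibre)
  7.2x1 + 5.1x2 + 3.8x3 + 27.4x4 + 2.7x5 ≥ 24.6   (lysine)
  x1, x2, x3, x4, x5 ≥ 0.
The minimum-cost mix takes nothing from alfalfa meal, barley bran, barley, maize — only meat-and-bone meal. Binding constraint: calcium.
Solving gives x4 = 1.5216.
Cost = 0.3·1.5216 = 0.45648.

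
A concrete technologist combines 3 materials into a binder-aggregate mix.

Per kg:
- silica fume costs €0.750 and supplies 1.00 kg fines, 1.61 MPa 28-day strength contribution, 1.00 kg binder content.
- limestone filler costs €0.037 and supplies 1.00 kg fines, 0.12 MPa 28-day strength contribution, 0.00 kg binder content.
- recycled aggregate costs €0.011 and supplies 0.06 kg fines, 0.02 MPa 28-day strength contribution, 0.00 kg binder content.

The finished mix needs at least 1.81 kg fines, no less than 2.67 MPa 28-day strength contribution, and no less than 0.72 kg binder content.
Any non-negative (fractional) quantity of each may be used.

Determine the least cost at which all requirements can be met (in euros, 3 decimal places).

Let x1 = kg of silica fume, x2 = kg of limestone filler, x3 = kg of recycled aggregate.
Minimize 0.75x1 + 0.037x2 + 0.011x3 subject to:
  1x1 + 1x2 + 0.06x3 ≥ 1.81   (fines)
  1.61x1 + 0.12x2 + 0.02x3 ≥ 2.67   (28-day strength contribution)
  1x1 ≥ 0.72   (binder content)
  x1, x2, x3 ≥ 0.
The minimum-cost mix takes nothing from recycled aggregate — only silica fume, limestone filler. The 28-day strength contribution and binder content requirements are met with equality.
So silica fume = 0.72 kg, limestone filler = 12.59 kg.
Hence cost = 0.75·0.72 + 0.037·12.59 = €1.00583.

€1.006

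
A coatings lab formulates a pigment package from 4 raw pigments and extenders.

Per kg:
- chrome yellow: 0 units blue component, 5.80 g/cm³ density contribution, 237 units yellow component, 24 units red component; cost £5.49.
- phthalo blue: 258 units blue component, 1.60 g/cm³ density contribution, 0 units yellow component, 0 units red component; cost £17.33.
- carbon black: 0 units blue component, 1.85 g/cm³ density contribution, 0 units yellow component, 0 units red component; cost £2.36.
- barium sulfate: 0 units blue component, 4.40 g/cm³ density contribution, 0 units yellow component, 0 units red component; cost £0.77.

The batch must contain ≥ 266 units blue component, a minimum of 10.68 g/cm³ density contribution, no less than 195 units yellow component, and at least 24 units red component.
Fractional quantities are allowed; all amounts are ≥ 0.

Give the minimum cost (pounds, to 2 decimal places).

Let x1 = kg of chrome yellow, x2 = kg of phthalo blue, x3 = kg of carbon black, x4 = kg of barium sulfate.
Minimise 5.49x1 + 17.33x2 + 2.36x3 + 0.77x4 with:
  258x2 ≥ 266   (blue component)
  5.8x1 + 1.6x2 + 1.85x3 + 4.4x4 ≥ 10.68   (density contribution)
  237x1 ≥ 195   (yellow component)
  24x1 ≥ 24   (red component)
  x1, x2, x3, x4 ≥ 0.
The optimal basis is {chrome yellow, phthalo blue, barium sulfate}; carbon black drops out. There the blue component, density contribution, red component constraints are tight.
So chrome yellow = 1 kg, phthalo blue = 1.031 kg, barium sulfate = 0.7342 kg.
Cost = 5.49·1 + 17.33·1.031 + 0.77·0.7342 = 23.9226.

£23.92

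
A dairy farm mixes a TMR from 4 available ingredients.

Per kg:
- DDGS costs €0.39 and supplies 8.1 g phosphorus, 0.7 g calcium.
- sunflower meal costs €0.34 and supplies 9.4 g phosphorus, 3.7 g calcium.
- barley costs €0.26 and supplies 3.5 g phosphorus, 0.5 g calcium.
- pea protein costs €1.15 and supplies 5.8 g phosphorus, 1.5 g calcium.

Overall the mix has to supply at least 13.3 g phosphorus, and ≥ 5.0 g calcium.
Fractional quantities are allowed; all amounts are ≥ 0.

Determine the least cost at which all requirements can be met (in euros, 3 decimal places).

Let x1 = kg of DDGS, x2 = kg of sunflower meal, x3 = kg of barley, x4 = kg of pea protein.
Minimize 0.39x1 + 0.34x2 + 0.26x3 + 1.15x4 with:
  8.1x1 + 9.4x2 + 3.5x3 + 5.8x4 ≥ 13.3   (phosphorus)
  0.7x1 + 3.7x2 + 0.5x3 + 1.5x4 ≥ 5   (calcium)
  x1, x2, x3, x4 ≥ 0.
At the optimum only sunflower meal is positive (DDGS, barley, pea protein = 0). Binding constraint: phosphorus.
Optimal quantities: sunflower meal = 1.415 kg.
Objective = 0.34·1.415 = 0.48110.

€0.481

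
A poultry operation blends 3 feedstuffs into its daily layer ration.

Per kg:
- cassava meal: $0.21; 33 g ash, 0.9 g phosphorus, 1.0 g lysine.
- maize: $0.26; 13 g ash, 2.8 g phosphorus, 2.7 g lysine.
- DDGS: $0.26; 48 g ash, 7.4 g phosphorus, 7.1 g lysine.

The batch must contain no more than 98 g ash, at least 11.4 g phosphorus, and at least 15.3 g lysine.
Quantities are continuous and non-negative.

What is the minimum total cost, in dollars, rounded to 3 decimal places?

This is a linear program. Let x1 = kg of cassava meal, x2 = kg of maize, x3 = kg of DDGS.
Minimize 0.21x1 + 0.26x2 + 0.26x3 s.t.:
  33x1 + 13x2 + 48x3 ≤ 98   (ash)
  0.9x1 + 2.8x2 + 7.4x3 ≥ 11.4   (phosphorus)
  1x1 + 2.7x2 + 7.1x3 ≥ 15.3   (lysine)
  x1, x2, x3 ≥ 0.
The optimal basis is {maize, DDGS}; cassava meal drops out. Binding constraints: ash and lysine.
That vertex is x2 = 1.035, x3 = 1.761.
Objective = 0.26·1.035 + 0.26·1.761 = 0.72696.

$0.727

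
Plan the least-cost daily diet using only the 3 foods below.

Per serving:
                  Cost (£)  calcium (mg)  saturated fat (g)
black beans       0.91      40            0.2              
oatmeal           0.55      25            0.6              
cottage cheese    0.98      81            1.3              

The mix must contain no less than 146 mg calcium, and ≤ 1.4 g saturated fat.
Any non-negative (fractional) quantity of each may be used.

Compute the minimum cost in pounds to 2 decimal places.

This is a linear program. Let x1 = servings of black beans, x2 = servings of oatmeal, x3 = servings of cottage cheese.
min 0.91x1 + 0.55x2 + 0.98x3 with:
  40x1 + 25x2 + 81x3 ≥ 146   (calcium)
  0.2x1 + 0.6x2 + 1.3x3 ≤ 1.4   (saturated fat)
  x1, x2, x3 ≥ 0.
At the optimum only black beans, cottage cheese are positive (oatmeal = 0). Binding constraints: calcium and saturated fat.
So black beans = 2.134 servings, cottage cheese = 0.7486 servings.
Objective = 0.91·2.134 + 0.98·0.7486 = 2.6756.

£2.68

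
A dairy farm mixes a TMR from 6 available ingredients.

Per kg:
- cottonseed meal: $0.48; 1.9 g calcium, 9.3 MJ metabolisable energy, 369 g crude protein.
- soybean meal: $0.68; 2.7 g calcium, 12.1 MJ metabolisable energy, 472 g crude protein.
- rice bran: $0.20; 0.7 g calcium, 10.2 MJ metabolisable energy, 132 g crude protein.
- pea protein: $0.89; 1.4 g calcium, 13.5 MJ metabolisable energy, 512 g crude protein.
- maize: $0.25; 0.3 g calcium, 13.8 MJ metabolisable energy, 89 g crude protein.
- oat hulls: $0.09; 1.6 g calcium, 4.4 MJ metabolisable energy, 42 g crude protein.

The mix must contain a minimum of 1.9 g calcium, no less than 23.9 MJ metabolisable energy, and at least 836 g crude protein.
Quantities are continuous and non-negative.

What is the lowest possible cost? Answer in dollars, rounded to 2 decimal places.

Let x1 = kg of cottonseed meal, x2 = kg of soybean meal, x3 = kg of rice bran, x4 = kg of pea protein, x5 = kg of maize, x6 = kg of oat hulls.
Minimize 0.48x1 + 0.68x2 + 0.2x3 + 0.89x4 + 0.25x5 + 0.09x6 subject to:
  1.9x1 + 2.7x2 + 0.7x3 + 1.4x4 + 0.3x5 + 1.6x6 ≥ 1.9   (calcium)
  9.3x1 + 12.1x2 + 10.2x3 + 13.5x4 + 13.8x5 + 4.4x6 ≥ 23.9   (metabolisable energy)
  369x1 + 472x2 + 132x3 + 512x4 + 89x5 + 42x6 ≥ 836   (crude protein)
  x1, x2, x3, x4, x5, x6 ≥ 0.
The optimal basis is {cottonseed meal, rice bran}; soybean meal, pea protein, maize, oat hulls drop out. Binding constraints: metabolisable energy and crude protein.
So cottonseed meal = 2.118 kg, rice bran = 0.4118 kg.
Cost = 0.48·2.118 + 0.2·0.4118 = 1.0990.

$1.10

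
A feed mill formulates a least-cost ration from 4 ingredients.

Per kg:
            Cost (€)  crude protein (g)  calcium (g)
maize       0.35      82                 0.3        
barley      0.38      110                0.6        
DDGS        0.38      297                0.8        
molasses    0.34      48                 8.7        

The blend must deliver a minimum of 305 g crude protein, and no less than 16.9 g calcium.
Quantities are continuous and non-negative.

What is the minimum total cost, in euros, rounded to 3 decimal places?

€0.913

Let x1 = kg of maize, x2 = kg of barley, x3 = kg of DDGS, x4 = kg of molasses.
Minimise 0.35x1 + 0.38x2 + 0.38x3 + 0.34x4 with:
  82x1 + 110x2 + 297x3 + 48x4 ≥ 305   (crude protein)
  0.3x1 + 0.6x2 + 0.8x3 + 8.7x4 ≥ 16.9   (calcium)
  x1, x2, x3, x4 ≥ 0.
The minimum-cost mix takes nothing from maize, barley — only DDGS, molasses. The crude protein and calcium requirements are met with equality.
Optimal quantities: DDGS = 0.7237 kg, molasses = 1.876 kg.
Cost = 0.38·0.7237 + 0.34·1.876 = 0.91285.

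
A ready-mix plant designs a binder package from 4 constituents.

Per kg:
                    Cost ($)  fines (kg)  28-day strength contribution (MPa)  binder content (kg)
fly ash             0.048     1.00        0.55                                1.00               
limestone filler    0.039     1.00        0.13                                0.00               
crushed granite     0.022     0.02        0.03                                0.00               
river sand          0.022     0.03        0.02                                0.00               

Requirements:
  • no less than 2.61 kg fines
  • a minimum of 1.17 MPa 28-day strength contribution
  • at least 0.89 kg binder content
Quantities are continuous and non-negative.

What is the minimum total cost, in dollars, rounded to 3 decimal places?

Set it up as a linear program. Let x1 = kg of fly ash, x2 = kg of limestone filler, x3 = kg of crushed granite, x4 = kg of river sand.
min 0.048x1 + 0.039x2 + 0.022x3 + 0.022x4 subject to:
  1x1 + 1x2 + 0.02x3 + 0.03x4 ≥ 2.61   (fines)
  0.55x1 + 0.13x2 + 0.03x3 + 0.02x4 ≥ 1.17   (28-day strength contribution)
  1x1 ≥ 0.89   (binder content)
  x1, x2, x3, x4 ≥ 0.
The minimum-cost mix takes nothing from crushed granite, river sand — only fly ash, limestone filler. There the fines and 28-day strength contribution constraints are tight.
Solving gives x1 = 1.978, x2 = 0.6321.
Total cost: 0.048·1.978 + 0.039·0.6321 = 0.11960.

$0.120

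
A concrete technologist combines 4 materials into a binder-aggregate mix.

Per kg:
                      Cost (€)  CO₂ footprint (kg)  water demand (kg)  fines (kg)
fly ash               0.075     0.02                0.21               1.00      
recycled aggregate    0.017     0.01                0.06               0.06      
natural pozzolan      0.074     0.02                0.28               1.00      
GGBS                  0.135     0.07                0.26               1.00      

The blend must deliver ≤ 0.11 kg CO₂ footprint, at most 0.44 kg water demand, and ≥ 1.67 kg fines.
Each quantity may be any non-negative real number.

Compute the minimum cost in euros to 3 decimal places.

€0.124

Treat it as an LP. Let x1 = kg of fly ash, x2 = kg of recycled aggregate, x3 = kg of natural pozzolan, x4 = kg of GGBS.
min 0.075x1 + 0.017x2 + 0.074x3 + 0.135x4 s.t.:
  0.02x1 + 0.01x2 + 0.02x3 + 0.07x4 ≤ 0.11   (CO₂ footprint)
  0.21x1 + 0.06x2 + 0.28x3 + 0.26x4 ≤ 0.44   (water demand)
  1x1 + 0.06x2 + 1x3 + 1x4 ≥ 1.67   (fines)
  x1, x2, x3, x4 ≥ 0.
The optimal basis is {fly ash, natural pozzolan}; recycled aggregate, GGBS drop out. The water demand and fines requirements are met with equality.
So fly ash = 0.3943 kg, natural pozzolan = 1.276 kg.
Objective = 0.075·0.3943 + 0.074·1.276 = 0.12400.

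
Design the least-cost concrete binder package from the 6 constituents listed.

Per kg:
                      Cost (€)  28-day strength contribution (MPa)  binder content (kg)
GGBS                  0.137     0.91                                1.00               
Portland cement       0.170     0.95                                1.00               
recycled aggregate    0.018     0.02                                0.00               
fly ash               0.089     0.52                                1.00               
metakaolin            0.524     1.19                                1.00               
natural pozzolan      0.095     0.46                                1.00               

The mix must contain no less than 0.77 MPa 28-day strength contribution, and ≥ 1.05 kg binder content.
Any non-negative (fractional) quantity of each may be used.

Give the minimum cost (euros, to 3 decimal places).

€0.121

Set it up as a linear program. Let x1 = kg of GGBS, x2 = kg of Portland cement, x3 = kg of recycled aggregate, x4 = kg of fly ash, x5 = kg of metakaolin, x6 = kg of natural pozzolan.
Minimize 0.137x1 + 0.17x2 + 0.018x3 + 0.089x4 + 0.524x5 + 0.095x6 s.t.:
  0.91x1 + 0.95x2 + 0.02x3 + 0.52x4 + 1.19x5 + 0.46x6 ≥ 0.77   (28-day strength contribution)
  1x1 + 1x2 + 1x4 + 1x5 + 1x6 ≥ 1.05   (binder content)
  x1, x2, x3, x4, x5, x6 ≥ 0.
The optimal basis is {GGBS, fly ash}; Portland cement, recycled aggregate, metakaolin, natural pozzolan drop out. The 28-day strength contribution and binder content requirements are met with equality.
So GGBS = 0.5744 kg, fly ash = 0.4756 kg.
Cost = 0.137·0.5744 + 0.089·0.4756 = 0.12102.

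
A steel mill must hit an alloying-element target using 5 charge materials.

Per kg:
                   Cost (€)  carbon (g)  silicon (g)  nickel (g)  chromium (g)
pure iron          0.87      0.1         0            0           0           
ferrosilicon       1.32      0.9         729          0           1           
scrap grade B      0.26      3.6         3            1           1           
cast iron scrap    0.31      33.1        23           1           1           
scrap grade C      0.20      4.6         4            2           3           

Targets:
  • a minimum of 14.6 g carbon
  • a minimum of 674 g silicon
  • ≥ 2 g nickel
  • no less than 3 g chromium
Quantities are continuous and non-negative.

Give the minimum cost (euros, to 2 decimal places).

€1.46

Set it up as a linear program. Let x1 = kg of pure iron, x2 = kg of ferrosilicon, x3 = kg of scrap grade B, x4 = kg of cast iron scrap, x5 = kg of scrap grade C.
Minimise 0.87x1 + 1.32x2 + 0.26x3 + 0.31x4 + 0.2x5 s.t.:
  0.1x1 + 0.9x2 + 3.6x3 + 33.1x4 + 4.6x5 ≥ 14.6   (carbon)
  729x2 + 3x3 + 23x4 + 4x5 ≥ 674   (silicon)
  1x3 + 1x4 + 2x5 ≥ 2   (nickel)
  1x2 + 1x3 + 1x4 + 3x5 ≥ 3   (chromium)
  x1, x2, x3, x4, x5 ≥ 0.
The cheapest feasible vertex uses only ferrosilicon, cast iron scrap, scrap grade C; pure iron, scrap grade B are not used. The carbon, silicon, nickel requirements are met with equality.
So ferrosilicon = 0.9105 kg, cast iron scrap = 0.2981 kg, scrap grade C = 0.851 kg.
Cost = 1.32·0.9105 + 0.31·0.2981 + 0.2·0.851 = 1.4645.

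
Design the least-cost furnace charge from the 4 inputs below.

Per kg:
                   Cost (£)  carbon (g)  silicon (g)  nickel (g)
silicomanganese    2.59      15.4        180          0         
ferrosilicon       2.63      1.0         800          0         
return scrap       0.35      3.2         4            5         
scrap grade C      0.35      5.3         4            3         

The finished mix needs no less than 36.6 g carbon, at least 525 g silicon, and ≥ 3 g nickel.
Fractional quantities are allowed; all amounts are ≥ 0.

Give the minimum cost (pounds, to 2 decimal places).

Treat it as an LP. Let x1 = kg of silicomanganese, x2 = kg of ferrosilicon, x3 = kg of return scrap, x4 = kg of scrap grade C.
Minimize 2.59x1 + 2.63x2 + 0.35x3 + 0.35x4 with:
  15.4x1 + 1x2 + 3.2x3 + 5.3x4 ≥ 36.6   (carbon)
  180x1 + 800x2 + 4x3 + 4x4 ≥ 525   (silicon)
  5x3 + 3x4 ≥ 3   (nickel)
  x1, x2, x3, x4 ≥ 0.
The optimal basis is {ferrosilicon, scrap grade C}; silicomanganese, return scrap drop out. There the carbon and silicon constraints are tight.
So ferrosilicon = 0.6223 kg, scrap grade C = 6.788 kg.
Hence cost = 2.63·0.6223 + 0.35·6.788 = £4.0124.

£4.01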